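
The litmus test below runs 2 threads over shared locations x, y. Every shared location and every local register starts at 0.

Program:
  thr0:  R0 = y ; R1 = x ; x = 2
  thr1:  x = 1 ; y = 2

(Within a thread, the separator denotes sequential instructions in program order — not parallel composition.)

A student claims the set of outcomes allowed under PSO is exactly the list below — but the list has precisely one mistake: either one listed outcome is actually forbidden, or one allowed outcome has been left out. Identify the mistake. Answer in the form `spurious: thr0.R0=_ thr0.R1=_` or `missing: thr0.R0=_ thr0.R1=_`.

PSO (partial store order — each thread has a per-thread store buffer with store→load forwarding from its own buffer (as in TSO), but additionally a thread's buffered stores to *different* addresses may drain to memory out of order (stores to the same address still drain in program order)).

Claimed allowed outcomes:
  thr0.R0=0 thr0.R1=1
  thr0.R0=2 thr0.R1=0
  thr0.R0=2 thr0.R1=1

outcome vector order: (thr0.R0,thr0.R1)
[PSO] allowed = {<0 0>; <0 1>; <2 0>; <2 1>}
PSO∖claimed = {<0 0>}

missing: thr0.R0=0 thr0.R1=0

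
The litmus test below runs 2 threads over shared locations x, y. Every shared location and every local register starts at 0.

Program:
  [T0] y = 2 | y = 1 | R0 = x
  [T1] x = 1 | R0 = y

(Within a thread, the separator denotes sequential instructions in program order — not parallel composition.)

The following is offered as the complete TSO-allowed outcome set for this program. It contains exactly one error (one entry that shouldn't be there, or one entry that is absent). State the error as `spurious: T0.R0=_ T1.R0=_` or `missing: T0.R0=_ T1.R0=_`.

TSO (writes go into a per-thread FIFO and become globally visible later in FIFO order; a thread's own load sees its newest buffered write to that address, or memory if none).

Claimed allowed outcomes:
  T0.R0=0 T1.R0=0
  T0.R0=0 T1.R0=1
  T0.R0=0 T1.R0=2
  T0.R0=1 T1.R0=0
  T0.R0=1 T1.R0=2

outcome vector order: (T0.R0,T1.R0)
[TSO] allowed = {00 01 02 10 11 12}
TSO∖claimed = {11}

missing: T0.R0=1 T1.R0=1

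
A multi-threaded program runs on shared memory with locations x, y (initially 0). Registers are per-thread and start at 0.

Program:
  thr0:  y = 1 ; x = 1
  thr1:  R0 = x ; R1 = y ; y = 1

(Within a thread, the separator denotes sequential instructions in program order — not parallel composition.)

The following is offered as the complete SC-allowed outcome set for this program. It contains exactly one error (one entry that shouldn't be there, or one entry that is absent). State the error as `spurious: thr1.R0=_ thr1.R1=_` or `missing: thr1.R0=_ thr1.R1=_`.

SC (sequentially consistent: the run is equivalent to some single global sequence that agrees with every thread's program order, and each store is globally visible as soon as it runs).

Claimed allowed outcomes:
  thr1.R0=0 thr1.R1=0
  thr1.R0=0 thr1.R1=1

outcome vector order: (thr1.R0,thr1.R1)
under SC → 00; 01; 11
SC∖claimed = {11}

missing: thr1.R0=1 thr1.R1=1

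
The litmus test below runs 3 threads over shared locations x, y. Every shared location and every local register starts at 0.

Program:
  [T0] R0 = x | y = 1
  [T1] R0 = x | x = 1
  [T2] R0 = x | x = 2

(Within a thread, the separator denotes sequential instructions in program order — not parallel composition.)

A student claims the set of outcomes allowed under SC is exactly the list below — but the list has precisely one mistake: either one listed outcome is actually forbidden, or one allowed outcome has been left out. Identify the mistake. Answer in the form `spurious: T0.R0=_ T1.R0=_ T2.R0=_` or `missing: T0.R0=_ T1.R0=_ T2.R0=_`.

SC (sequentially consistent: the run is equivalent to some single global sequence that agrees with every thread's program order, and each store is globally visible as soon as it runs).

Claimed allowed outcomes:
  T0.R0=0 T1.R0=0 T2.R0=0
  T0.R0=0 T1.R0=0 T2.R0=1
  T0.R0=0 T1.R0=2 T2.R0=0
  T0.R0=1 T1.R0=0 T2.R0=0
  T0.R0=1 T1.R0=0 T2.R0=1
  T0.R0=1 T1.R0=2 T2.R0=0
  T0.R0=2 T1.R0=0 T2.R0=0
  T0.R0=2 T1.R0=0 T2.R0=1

missing: T0.R0=2 T1.R0=2 T2.R0=0

outcome vector order: (T0.R0,T1.R0,T2.R0)
under SC → 000 001 020 100 101 120 200 201 220
SC∖claimed = {220}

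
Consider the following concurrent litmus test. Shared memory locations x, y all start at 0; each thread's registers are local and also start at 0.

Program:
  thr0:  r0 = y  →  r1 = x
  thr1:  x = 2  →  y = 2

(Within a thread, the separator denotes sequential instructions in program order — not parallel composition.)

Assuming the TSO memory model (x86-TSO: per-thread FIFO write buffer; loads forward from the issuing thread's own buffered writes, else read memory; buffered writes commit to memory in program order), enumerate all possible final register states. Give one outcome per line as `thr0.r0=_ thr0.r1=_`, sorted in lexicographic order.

outcome vector order: (thr0.r0,thr0.r1)
|TSO outcomes| = 3

thr0.r0=0 thr0.r1=0
thr0.r0=0 thr0.r1=2
thr0.r0=2 thr0.r1=2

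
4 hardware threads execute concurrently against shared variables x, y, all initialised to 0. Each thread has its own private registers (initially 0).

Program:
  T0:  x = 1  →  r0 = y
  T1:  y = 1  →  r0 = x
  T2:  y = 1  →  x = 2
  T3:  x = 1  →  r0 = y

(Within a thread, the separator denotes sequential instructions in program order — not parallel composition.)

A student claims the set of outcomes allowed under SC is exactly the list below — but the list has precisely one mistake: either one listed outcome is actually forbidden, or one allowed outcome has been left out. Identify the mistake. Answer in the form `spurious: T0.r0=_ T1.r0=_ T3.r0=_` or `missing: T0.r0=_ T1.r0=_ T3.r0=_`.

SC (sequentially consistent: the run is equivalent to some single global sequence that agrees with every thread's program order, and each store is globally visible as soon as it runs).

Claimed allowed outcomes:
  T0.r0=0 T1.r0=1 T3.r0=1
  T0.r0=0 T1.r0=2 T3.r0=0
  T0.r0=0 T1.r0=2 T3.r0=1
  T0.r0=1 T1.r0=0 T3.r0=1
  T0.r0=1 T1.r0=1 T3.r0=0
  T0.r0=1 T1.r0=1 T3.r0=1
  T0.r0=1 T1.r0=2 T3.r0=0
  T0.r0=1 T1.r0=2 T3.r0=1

missing: T0.r0=0 T1.r0=1 T3.r0=0

outcome vector order: (T0.r0,T1.r0,T3.r0)
[SC] allowed = {(0,1,0); (0,1,1); (0,2,0); (0,2,1); (1,0,1); (1,1,0); (1,1,1); (1,2,0); (1,2,1)}
SC∖claimed = {(0,1,0)}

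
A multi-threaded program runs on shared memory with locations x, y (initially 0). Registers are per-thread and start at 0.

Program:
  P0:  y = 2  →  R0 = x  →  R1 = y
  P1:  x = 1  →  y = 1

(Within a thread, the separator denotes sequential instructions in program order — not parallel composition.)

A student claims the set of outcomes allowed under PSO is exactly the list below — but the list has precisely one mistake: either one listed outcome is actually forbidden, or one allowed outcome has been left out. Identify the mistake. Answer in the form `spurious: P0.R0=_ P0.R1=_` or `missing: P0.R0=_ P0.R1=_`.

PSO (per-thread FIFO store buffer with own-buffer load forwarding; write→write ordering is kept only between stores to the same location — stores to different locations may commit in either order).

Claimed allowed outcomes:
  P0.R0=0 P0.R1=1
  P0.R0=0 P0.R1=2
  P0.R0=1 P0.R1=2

outcome vector order: (P0.R0,P0.R1)
[PSO] allowed = {(0,1), (0,2), (1,1), (1,2)}
PSO∖claimed = {(1,1)}

missing: P0.R0=1 P0.R1=1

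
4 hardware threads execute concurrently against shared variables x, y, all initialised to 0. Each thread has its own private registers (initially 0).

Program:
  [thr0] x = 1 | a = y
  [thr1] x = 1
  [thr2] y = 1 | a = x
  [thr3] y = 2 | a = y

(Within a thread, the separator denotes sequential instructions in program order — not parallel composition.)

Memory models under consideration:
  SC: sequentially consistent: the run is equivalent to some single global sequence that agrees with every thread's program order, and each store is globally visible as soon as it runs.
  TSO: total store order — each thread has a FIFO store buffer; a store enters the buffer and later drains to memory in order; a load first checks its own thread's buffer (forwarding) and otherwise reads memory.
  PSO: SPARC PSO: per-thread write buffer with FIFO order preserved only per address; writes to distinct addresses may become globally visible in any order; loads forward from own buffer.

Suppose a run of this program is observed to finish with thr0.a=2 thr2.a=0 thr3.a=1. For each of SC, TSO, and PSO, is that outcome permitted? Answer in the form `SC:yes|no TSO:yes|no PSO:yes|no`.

SC:no TSO:yes PSO:yes

outcome vector order: (thr0.a,thr2.a,thr3.a)
[SC] allowed = {0/1/1, 0/1/2, 1/0/1, 1/0/2, 1/1/1, 1/1/2, 2/0/2, 2/1/1, 2/1/2}
[TSO] allowed = {0/0/1, 0/0/2, 0/1/1, 0/1/2, 1/0/1, 1/0/2, 1/1/1, 1/1/2, 2/0/1, 2/0/2, 2/1/1, 2/1/2}
[PSO] allowed = {0/0/1, 0/0/2, 0/1/1, 0/1/2, 1/0/1, 1/0/2, 1/1/1, 1/1/2, 2/0/1, 2/0/2, 2/1/1, 2/1/2}
target 2/0/1 ∈ {TSO,PSO}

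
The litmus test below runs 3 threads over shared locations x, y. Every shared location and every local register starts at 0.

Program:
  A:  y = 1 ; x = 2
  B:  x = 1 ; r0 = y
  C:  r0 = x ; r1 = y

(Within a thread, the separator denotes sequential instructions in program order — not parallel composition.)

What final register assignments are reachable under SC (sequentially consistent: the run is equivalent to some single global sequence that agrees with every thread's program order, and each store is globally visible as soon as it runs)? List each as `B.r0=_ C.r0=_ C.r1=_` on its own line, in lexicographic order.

outcome vector order: (B.r0,C.r0,C.r1)
|SC outcomes| = 10

B.r0=0 C.r0=0 C.r1=0
B.r0=0 C.r0=0 C.r1=1
B.r0=0 C.r0=1 C.r1=0
B.r0=0 C.r0=1 C.r1=1
B.r0=0 C.r0=2 C.r1=1
B.r0=1 C.r0=0 C.r1=0
B.r0=1 C.r0=0 C.r1=1
B.r0=1 C.r0=1 C.r1=0
B.r0=1 C.r0=1 C.r1=1
B.r0=1 C.r0=2 C.r1=1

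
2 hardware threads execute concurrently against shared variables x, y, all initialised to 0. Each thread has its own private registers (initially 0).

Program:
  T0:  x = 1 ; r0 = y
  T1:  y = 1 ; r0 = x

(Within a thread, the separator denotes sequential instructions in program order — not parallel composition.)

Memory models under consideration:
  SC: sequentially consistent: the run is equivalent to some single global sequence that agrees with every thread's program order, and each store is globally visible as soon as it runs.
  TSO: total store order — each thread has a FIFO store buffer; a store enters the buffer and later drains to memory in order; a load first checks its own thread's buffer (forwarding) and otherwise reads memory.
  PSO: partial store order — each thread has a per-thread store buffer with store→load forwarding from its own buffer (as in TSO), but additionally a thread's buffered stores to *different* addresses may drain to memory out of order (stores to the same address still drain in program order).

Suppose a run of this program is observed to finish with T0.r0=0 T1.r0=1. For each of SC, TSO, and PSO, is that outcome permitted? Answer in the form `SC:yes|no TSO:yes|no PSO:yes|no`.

SC:yes TSO:yes PSO:yes

outcome vector order: (T0.r0,T1.r0)
[SC] allowed = {<0 1>; <1 0>; <1 1>}
[TSO] allowed = {<0 0>; <0 1>; <1 0>; <1 1>}
[PSO] allowed = {<0 0>; <0 1>; <1 0>; <1 1>}
target <0 1> ∈ {SC,TSO,PSO}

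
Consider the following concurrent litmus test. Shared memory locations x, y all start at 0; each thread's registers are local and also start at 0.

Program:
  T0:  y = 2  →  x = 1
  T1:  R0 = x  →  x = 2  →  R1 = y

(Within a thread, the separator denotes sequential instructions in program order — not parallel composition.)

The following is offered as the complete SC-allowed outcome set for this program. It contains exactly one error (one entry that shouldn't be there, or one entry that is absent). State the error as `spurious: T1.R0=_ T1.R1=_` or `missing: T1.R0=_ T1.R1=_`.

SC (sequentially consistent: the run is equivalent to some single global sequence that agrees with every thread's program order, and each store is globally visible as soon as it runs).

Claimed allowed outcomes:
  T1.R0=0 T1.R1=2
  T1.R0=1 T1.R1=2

outcome vector order: (T1.R0,T1.R1)
SC: 3 outcomes — {0/0, 0/2, 1/2}
SC∖claimed = {0/0}

missing: T1.R0=0 T1.R1=0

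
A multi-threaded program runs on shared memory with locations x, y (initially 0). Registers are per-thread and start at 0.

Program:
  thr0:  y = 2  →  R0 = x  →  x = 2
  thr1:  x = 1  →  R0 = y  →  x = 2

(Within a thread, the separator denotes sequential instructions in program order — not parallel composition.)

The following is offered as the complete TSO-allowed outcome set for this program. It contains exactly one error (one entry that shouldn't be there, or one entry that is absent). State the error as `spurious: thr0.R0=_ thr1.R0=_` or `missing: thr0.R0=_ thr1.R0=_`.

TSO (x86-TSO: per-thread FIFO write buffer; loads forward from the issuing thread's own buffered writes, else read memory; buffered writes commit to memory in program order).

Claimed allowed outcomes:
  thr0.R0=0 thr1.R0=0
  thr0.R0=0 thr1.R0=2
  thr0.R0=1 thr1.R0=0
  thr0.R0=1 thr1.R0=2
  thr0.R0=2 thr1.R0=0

outcome vector order: (thr0.R0,thr1.R0)
under TSO → <0 0>, <0 2>, <1 0>, <1 2>, <2 0>, <2 2>
TSO∖claimed = {<2 2>}

missing: thr0.R0=2 thr1.R0=2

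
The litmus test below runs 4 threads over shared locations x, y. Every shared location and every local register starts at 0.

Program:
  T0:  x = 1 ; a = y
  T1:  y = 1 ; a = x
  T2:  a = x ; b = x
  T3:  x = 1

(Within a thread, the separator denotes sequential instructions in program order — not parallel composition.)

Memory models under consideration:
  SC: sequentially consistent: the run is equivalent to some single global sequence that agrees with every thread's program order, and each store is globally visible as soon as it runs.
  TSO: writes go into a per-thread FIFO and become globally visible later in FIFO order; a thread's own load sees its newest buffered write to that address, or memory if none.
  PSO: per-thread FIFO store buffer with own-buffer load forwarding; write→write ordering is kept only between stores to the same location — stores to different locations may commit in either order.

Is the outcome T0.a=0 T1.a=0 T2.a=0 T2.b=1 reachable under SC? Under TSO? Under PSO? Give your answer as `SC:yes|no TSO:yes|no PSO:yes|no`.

SC:no TSO:yes PSO:yes

outcome vector order: (T0.a,T1.a,T2.a,T2.b)
SC (9): 0/1/0/0; 0/1/0/1; 0/1/1/1; 1/0/0/0; 1/0/0/1; 1/0/1/1; 1/1/0/0; 1/1/0/1; 1/1/1/1
TSO (12): 0/0/0/0; 0/0/0/1; 0/0/1/1; 0/1/0/0; 0/1/0/1; 0/1/1/1; 1/0/0/0; 1/0/0/1; 1/0/1/1; 1/1/0/0; 1/1/0/1; 1/1/1/1
PSO (12): 0/0/0/0; 0/0/0/1; 0/0/1/1; 0/1/0/0; 0/1/0/1; 0/1/1/1; 1/0/0/0; 1/0/0/1; 1/0/1/1; 1/1/0/0; 1/1/0/1; 1/1/1/1
target 0/0/0/1 ∈ {TSO,PSO}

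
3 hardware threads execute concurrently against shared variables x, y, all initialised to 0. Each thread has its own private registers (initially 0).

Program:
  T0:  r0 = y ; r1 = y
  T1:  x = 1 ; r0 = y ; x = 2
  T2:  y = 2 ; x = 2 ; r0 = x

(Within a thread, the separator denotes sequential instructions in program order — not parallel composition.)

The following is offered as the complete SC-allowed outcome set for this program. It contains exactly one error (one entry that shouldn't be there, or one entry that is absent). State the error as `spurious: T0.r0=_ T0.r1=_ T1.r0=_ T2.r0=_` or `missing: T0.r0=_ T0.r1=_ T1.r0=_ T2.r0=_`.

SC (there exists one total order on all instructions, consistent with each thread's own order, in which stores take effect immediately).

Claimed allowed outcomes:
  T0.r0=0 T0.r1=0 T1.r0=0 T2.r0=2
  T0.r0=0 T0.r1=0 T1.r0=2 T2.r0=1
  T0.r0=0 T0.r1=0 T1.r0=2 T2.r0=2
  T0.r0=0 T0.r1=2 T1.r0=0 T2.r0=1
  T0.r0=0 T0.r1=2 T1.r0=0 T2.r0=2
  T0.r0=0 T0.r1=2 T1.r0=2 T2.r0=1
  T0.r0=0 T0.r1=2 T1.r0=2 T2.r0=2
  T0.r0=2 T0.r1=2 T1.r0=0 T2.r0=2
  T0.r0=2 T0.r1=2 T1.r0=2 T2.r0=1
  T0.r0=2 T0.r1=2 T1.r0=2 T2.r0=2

spurious: T0.r0=0 T0.r1=2 T1.r0=0 T2.r0=1

outcome vector order: (T0.r0,T0.r1,T1.r0,T2.r0)
[SC] allowed = {0002, 0021, 0022, 0202, 0221, 0222, 2202, 2221, 2222}
claimed∖SC = {0201}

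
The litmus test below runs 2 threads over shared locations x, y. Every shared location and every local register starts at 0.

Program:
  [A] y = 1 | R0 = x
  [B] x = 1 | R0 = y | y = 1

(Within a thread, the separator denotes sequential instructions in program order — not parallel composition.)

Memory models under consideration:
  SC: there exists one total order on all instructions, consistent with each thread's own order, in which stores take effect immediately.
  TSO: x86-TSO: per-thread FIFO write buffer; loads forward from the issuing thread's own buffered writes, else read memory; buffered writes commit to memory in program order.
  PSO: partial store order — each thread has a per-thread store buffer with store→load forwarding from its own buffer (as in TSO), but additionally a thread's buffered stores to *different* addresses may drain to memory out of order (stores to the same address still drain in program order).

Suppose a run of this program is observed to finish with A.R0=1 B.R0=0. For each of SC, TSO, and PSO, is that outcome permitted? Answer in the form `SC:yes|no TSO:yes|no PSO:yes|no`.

outcome vector order: (A.R0,B.R0)
SC: 3 outcomes — {0/1, 1/0, 1/1}
TSO: 4 outcomes — {0/0, 0/1, 1/0, 1/1}
PSO: 4 outcomes — {0/0, 0/1, 1/0, 1/1}
target 1/0 ∈ {SC,TSO,PSO}

SC:yes TSO:yes PSO:yes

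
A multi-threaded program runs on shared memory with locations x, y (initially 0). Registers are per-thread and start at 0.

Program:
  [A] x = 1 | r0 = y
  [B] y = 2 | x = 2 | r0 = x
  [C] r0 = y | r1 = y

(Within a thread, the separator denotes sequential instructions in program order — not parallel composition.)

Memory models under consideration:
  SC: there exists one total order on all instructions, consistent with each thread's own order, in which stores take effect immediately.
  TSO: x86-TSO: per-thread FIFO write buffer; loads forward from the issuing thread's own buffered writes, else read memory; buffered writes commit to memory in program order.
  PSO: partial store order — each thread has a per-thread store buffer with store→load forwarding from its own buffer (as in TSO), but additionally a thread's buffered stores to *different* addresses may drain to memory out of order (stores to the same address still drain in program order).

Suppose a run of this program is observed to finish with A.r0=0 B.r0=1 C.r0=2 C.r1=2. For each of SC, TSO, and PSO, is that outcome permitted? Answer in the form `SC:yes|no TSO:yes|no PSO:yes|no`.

outcome vector order: (A.r0,B.r0,C.r0,C.r1)
under SC → (0,2,0,0), (0,2,0,2), (0,2,2,2), (2,1,0,0), (2,1,0,2), (2,1,2,2), (2,2,0,0), (2,2,0,2), (2,2,2,2)
under TSO → (0,1,0,0), (0,1,0,2), (0,1,2,2), (0,2,0,0), (0,2,0,2), (0,2,2,2), (2,1,0,0), (2,1,0,2), (2,1,2,2), (2,2,0,0), (2,2,0,2), (2,2,2,2)
under PSO → (0,1,0,0), (0,1,0,2), (0,1,2,2), (0,2,0,0), (0,2,0,2), (0,2,2,2), (2,1,0,0), (2,1,0,2), (2,1,2,2), (2,2,0,0), (2,2,0,2), (2,2,2,2)
target (0,1,2,2) ∈ {TSO,PSO}

SC:no TSO:yes PSO:yes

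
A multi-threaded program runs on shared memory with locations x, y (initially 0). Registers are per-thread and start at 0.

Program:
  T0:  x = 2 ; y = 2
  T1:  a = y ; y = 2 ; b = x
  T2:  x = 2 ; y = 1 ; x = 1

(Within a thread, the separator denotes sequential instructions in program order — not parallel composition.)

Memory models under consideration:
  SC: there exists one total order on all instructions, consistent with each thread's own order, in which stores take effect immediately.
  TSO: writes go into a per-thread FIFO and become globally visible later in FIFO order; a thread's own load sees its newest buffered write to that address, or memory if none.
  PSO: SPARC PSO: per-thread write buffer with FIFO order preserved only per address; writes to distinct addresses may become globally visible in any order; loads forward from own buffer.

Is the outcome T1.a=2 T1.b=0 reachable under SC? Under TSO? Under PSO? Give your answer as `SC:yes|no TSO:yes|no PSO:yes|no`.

outcome vector order: (T1.a,T1.b)
SC: 7 outcomes — {00 01 02 11 12 21 22}
TSO: 7 outcomes — {00 01 02 11 12 21 22}
PSO: 9 outcomes — {00 01 02 10 11 12 20 21 22}
target 20 ∈ {PSO}

SC:no TSO:no PSO:yes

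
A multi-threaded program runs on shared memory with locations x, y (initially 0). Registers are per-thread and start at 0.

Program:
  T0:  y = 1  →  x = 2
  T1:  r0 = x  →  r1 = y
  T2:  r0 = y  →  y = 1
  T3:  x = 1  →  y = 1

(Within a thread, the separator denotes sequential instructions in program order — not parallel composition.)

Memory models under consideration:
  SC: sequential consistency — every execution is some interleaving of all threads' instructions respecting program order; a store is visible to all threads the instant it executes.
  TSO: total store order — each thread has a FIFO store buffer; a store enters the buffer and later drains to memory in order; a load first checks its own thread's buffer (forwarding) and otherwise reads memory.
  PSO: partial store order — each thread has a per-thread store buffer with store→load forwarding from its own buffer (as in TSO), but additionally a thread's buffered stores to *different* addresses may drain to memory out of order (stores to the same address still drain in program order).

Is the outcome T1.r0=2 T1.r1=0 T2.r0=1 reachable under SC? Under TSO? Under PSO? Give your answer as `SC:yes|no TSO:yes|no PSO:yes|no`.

SC:no TSO:no PSO:yes

outcome vector order: (T1.r0,T1.r1,T2.r0)
SC: 10 outcomes — {000 001 010 011 100 101 110 111 210 211}
TSO: 10 outcomes — {000 001 010 011 100 101 110 111 210 211}
PSO: 12 outcomes — {000 001 010 011 100 101 110 111 200 201 210 211}
target 201 ∈ {PSO}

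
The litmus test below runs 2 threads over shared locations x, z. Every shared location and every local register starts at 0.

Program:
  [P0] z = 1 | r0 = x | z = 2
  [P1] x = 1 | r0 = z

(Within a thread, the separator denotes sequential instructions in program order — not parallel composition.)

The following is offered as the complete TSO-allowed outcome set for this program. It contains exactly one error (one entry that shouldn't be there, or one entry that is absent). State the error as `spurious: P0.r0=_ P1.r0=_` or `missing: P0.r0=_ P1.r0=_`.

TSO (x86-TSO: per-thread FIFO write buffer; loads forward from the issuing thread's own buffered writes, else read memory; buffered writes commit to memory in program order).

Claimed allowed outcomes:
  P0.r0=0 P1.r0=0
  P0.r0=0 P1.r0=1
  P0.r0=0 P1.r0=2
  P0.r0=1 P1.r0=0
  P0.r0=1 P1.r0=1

missing: P0.r0=1 P1.r0=2

outcome vector order: (P0.r0,P1.r0)
[TSO] allowed = {0/0, 0/1, 0/2, 1/0, 1/1, 1/2}
TSO∖claimed = {1/2}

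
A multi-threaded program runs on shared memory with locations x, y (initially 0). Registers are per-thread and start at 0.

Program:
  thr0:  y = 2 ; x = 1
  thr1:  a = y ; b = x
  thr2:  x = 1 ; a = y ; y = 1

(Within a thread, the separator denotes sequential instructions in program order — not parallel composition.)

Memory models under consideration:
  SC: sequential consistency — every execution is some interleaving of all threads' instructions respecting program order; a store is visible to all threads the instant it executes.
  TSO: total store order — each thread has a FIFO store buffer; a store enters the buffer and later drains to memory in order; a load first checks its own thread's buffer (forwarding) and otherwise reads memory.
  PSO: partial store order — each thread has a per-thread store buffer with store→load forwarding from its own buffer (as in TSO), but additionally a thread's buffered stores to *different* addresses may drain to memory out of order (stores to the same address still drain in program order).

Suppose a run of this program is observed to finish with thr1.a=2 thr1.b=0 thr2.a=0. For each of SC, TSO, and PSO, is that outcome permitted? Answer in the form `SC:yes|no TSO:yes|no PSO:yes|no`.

outcome vector order: (thr1.a,thr1.b,thr2.a)
SC (9): 0/0/0, 0/0/2, 0/1/0, 0/1/2, 1/1/0, 1/1/2, 2/0/2, 2/1/0, 2/1/2
TSO (10): 0/0/0, 0/0/2, 0/1/0, 0/1/2, 1/1/0, 1/1/2, 2/0/0, 2/0/2, 2/1/0, 2/1/2
PSO (12): 0/0/0, 0/0/2, 0/1/0, 0/1/2, 1/0/0, 1/0/2, 1/1/0, 1/1/2, 2/0/0, 2/0/2, 2/1/0, 2/1/2
target 2/0/0 ∈ {TSO,PSO}

SC:no TSO:yes PSO:yes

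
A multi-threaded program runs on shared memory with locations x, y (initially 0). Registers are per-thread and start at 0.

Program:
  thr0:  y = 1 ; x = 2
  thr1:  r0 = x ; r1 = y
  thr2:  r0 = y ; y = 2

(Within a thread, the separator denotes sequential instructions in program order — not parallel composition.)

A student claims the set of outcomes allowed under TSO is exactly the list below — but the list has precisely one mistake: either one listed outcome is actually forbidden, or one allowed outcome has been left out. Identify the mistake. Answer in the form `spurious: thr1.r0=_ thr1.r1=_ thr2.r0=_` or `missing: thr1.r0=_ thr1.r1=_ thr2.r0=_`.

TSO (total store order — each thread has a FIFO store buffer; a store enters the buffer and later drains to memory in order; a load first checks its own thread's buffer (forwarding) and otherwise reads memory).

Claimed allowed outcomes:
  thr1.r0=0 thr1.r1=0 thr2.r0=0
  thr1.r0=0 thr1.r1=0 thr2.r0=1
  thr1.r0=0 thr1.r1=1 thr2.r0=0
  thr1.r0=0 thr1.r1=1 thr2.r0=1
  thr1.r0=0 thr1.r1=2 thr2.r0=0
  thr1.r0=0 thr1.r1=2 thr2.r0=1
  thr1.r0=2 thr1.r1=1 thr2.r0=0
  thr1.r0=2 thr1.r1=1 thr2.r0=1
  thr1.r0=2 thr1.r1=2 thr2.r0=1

missing: thr1.r0=2 thr1.r1=2 thr2.r0=0

outcome vector order: (thr1.r0,thr1.r1,thr2.r0)
under TSO → 000; 001; 010; 011; 020; 021; 210; 211; 220; 221
TSO∖claimed = {220}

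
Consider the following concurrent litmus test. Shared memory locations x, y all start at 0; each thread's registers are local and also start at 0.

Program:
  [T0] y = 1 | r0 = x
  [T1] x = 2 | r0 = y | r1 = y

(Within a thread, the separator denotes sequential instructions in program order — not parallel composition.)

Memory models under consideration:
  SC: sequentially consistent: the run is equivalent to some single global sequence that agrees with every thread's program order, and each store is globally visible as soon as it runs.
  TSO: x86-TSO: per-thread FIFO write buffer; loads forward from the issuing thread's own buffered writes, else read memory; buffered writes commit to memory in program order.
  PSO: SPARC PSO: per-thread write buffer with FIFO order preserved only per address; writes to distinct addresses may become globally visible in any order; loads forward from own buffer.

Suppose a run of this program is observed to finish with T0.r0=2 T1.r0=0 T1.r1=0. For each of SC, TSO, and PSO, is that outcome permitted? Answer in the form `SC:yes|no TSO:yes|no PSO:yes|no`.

outcome vector order: (T0.r0,T1.r0,T1.r1)
SC (4): 0/1/1, 2/0/0, 2/0/1, 2/1/1
TSO (6): 0/0/0, 0/0/1, 0/1/1, 2/0/0, 2/0/1, 2/1/1
PSO (6): 0/0/0, 0/0/1, 0/1/1, 2/0/0, 2/0/1, 2/1/1
target 2/0/0 ∈ {SC,TSO,PSO}

SC:yes TSO:yes PSO:yes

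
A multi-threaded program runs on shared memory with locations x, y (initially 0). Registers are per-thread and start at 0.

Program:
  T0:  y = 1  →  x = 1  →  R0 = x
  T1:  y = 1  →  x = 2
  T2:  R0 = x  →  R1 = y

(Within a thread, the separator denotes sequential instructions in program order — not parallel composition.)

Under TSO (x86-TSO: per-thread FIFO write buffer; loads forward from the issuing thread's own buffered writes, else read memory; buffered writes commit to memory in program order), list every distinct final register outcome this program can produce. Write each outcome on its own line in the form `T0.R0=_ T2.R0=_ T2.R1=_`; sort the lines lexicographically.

outcome vector order: (T0.R0,T2.R0,T2.R1)
|TSO outcomes| = 8

T0.R0=1 T2.R0=0 T2.R1=0
T0.R0=1 T2.R0=0 T2.R1=1
T0.R0=1 T2.R0=1 T2.R1=1
T0.R0=1 T2.R0=2 T2.R1=1
T0.R0=2 T2.R0=0 T2.R1=0
T0.R0=2 T2.R0=0 T2.R1=1
T0.R0=2 T2.R0=1 T2.R1=1
T0.R0=2 T2.R0=2 T2.R1=1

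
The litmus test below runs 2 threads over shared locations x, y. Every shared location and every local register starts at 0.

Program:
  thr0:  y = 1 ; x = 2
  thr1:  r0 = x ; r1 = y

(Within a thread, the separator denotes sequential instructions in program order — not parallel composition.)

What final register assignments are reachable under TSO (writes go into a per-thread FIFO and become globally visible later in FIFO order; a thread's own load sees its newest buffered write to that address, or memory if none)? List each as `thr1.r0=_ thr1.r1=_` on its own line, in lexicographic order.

thr1.r0=0 thr1.r1=0
thr1.r0=0 thr1.r1=1
thr1.r0=2 thr1.r1=1

outcome vector order: (thr1.r0,thr1.r1)
|TSO outcomes| = 3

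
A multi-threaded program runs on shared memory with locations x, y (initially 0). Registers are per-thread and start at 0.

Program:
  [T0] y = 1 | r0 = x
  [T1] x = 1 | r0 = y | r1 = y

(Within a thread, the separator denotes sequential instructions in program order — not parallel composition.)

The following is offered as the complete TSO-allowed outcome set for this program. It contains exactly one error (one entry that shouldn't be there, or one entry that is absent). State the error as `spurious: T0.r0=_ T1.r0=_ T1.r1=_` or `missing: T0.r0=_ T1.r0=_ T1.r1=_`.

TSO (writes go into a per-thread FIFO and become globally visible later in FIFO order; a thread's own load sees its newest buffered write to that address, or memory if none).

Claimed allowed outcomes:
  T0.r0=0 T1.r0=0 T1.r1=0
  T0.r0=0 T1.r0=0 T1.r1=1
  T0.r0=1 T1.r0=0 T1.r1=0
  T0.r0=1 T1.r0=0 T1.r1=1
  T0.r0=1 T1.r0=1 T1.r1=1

outcome vector order: (T0.r0,T1.r0,T1.r1)
TSO: 6 outcomes — {0/0/0, 0/0/1, 0/1/1, 1/0/0, 1/0/1, 1/1/1}
TSO∖claimed = {0/1/1}

missing: T0.r0=0 T1.r0=1 T1.r1=1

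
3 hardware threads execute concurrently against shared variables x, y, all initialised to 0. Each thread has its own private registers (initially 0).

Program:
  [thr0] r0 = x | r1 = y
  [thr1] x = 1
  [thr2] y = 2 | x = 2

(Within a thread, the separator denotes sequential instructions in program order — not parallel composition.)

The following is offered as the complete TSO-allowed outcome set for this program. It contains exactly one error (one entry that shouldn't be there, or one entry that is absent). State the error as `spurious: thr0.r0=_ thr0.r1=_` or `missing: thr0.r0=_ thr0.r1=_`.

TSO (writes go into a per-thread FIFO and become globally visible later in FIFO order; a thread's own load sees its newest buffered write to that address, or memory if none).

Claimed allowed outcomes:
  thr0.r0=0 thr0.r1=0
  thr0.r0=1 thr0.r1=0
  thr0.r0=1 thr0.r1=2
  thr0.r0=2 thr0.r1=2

outcome vector order: (thr0.r0,thr0.r1)
[TSO] allowed = {(0,0), (0,2), (1,0), (1,2), (2,2)}
TSO∖claimed = {(0,2)}

missing: thr0.r0=0 thr0.r1=2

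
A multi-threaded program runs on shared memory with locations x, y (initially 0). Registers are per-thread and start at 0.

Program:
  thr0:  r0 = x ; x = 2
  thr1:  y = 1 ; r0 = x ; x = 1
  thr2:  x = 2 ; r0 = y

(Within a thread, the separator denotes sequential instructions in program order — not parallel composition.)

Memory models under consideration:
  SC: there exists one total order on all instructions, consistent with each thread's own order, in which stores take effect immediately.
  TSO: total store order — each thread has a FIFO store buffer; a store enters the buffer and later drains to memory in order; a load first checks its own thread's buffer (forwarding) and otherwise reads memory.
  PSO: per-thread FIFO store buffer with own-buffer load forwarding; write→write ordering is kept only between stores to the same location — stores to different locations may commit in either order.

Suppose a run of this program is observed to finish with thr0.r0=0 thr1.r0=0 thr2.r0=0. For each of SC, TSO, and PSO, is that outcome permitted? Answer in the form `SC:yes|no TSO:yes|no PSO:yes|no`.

outcome vector order: (thr0.r0,thr1.r0,thr2.r0)
SC (9): <0 0 1>, <0 2 0>, <0 2 1>, <1 0 1>, <1 2 0>, <1 2 1>, <2 0 1>, <2 2 0>, <2 2 1>
TSO (12): <0 0 0>, <0 0 1>, <0 2 0>, <0 2 1>, <1 0 0>, <1 0 1>, <1 2 0>, <1 2 1>, <2 0 0>, <2 0 1>, <2 2 0>, <2 2 1>
PSO (12): <0 0 0>, <0 0 1>, <0 2 0>, <0 2 1>, <1 0 0>, <1 0 1>, <1 2 0>, <1 2 1>, <2 0 0>, <2 0 1>, <2 2 0>, <2 2 1>
target <0 0 0> ∈ {TSO,PSO}

SC:no TSO:yes PSO:yes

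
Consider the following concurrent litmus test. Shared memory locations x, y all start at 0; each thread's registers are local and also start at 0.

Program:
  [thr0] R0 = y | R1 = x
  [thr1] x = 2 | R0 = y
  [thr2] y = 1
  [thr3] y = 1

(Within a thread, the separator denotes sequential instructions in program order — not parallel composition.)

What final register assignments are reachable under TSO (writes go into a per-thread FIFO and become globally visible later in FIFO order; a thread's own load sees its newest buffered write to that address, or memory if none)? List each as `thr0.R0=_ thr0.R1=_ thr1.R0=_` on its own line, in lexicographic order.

thr0.R0=0 thr0.R1=0 thr1.R0=0
thr0.R0=0 thr0.R1=0 thr1.R0=1
thr0.R0=0 thr0.R1=2 thr1.R0=0
thr0.R0=0 thr0.R1=2 thr1.R0=1
thr0.R0=1 thr0.R1=0 thr1.R0=0
thr0.R0=1 thr0.R1=0 thr1.R0=1
thr0.R0=1 thr0.R1=2 thr1.R0=0
thr0.R0=1 thr0.R1=2 thr1.R0=1

outcome vector order: (thr0.R0,thr0.R1,thr1.R0)
|TSO outcomes| = 8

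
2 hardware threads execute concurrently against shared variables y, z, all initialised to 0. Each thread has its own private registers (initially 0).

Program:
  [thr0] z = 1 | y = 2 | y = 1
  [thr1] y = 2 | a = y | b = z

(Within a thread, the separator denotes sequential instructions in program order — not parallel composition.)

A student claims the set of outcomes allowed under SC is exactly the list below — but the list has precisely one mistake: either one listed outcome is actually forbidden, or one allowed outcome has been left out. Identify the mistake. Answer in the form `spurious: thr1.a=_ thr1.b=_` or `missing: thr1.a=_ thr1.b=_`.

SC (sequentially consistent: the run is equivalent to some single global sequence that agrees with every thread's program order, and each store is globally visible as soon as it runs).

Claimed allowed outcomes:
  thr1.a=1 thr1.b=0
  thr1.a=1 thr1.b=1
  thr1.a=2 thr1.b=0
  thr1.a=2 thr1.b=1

outcome vector order: (thr1.a,thr1.b)
under SC → (1,1) (2,0) (2,1)
claimed∖SC = {(1,0)}

spurious: thr1.a=1 thr1.b=0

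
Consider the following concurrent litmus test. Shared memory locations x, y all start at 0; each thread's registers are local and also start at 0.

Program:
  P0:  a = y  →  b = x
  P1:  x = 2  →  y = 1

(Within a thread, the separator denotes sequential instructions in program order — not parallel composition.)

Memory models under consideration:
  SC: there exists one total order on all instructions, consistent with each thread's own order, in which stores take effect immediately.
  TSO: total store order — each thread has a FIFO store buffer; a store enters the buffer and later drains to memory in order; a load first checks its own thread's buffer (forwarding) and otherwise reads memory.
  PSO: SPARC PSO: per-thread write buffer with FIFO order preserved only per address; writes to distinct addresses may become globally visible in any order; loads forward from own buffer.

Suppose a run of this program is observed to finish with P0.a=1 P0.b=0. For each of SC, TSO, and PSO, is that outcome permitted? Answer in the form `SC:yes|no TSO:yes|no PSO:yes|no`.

SC:no TSO:no PSO:yes

outcome vector order: (P0.a,P0.b)
SC (3): (0,0), (0,2), (1,2)
TSO (3): (0,0), (0,2), (1,2)
PSO (4): (0,0), (0,2), (1,0), (1,2)
target (1,0) ∈ {PSO}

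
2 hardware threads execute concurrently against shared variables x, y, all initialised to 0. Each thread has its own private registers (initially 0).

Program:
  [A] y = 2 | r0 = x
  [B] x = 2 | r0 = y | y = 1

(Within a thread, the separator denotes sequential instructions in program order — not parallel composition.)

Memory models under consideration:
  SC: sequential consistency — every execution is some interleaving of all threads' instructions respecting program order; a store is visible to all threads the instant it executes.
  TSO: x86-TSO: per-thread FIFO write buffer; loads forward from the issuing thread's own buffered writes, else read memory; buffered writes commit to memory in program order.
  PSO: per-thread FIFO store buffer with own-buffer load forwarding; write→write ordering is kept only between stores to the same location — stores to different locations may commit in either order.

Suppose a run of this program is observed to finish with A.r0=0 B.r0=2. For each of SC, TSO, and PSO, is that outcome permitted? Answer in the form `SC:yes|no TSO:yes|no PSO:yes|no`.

SC:yes TSO:yes PSO:yes

outcome vector order: (A.r0,B.r0)
under SC → (0,2), (2,0), (2,2)
under TSO → (0,0), (0,2), (2,0), (2,2)
under PSO → (0,0), (0,2), (2,0), (2,2)
target (0,2) ∈ {SC,TSO,PSO}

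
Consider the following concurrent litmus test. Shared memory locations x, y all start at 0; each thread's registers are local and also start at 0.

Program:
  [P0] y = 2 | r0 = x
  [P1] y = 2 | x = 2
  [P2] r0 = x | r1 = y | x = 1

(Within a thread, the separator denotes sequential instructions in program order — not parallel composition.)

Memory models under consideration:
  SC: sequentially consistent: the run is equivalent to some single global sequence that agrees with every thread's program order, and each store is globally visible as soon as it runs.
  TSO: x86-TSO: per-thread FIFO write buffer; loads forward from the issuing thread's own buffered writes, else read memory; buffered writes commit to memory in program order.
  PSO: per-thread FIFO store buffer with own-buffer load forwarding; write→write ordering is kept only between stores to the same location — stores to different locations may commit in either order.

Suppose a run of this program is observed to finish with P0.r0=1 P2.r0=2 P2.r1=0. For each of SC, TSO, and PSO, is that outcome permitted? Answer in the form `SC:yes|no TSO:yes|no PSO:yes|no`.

SC:no TSO:no PSO:yes

outcome vector order: (P0.r0,P2.r0,P2.r1)
SC (9): <0 0 0>, <0 0 2>, <0 2 2>, <1 0 0>, <1 0 2>, <1 2 2>, <2 0 0>, <2 0 2>, <2 2 2>
TSO (9): <0 0 0>, <0 0 2>, <0 2 2>, <1 0 0>, <1 0 2>, <1 2 2>, <2 0 0>, <2 0 2>, <2 2 2>
PSO (12): <0 0 0>, <0 0 2>, <0 2 0>, <0 2 2>, <1 0 0>, <1 0 2>, <1 2 0>, <1 2 2>, <2 0 0>, <2 0 2>, <2 2 0>, <2 2 2>
target <1 2 0> ∈ {PSO}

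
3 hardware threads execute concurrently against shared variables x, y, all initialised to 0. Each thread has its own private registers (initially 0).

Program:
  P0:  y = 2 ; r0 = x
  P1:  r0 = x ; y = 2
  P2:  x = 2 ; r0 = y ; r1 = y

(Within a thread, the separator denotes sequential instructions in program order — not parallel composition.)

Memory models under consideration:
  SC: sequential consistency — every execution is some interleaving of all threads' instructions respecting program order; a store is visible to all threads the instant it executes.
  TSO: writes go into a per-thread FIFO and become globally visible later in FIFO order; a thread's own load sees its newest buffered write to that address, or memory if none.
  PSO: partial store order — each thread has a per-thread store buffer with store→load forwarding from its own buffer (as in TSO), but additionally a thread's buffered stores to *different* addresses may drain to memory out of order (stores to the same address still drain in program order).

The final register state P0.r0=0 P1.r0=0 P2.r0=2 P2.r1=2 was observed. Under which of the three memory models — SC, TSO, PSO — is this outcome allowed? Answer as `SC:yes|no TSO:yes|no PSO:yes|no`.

SC:yes TSO:yes PSO:yes

outcome vector order: (P0.r0,P1.r0,P2.r0,P2.r1)
under SC → (0,0,2,2), (0,2,2,2), (2,0,0,0), (2,0,0,2), (2,0,2,2), (2,2,0,0), (2,2,0,2), (2,2,2,2)
under TSO → (0,0,0,0), (0,0,0,2), (0,0,2,2), (0,2,0,0), (0,2,0,2), (0,2,2,2), (2,0,0,0), (2,0,0,2), (2,0,2,2), (2,2,0,0), (2,2,0,2), (2,2,2,2)
under PSO → (0,0,0,0), (0,0,0,2), (0,0,2,2), (0,2,0,0), (0,2,0,2), (0,2,2,2), (2,0,0,0), (2,0,0,2), (2,0,2,2), (2,2,0,0), (2,2,0,2), (2,2,2,2)
target (0,0,2,2) ∈ {SC,TSO,PSO}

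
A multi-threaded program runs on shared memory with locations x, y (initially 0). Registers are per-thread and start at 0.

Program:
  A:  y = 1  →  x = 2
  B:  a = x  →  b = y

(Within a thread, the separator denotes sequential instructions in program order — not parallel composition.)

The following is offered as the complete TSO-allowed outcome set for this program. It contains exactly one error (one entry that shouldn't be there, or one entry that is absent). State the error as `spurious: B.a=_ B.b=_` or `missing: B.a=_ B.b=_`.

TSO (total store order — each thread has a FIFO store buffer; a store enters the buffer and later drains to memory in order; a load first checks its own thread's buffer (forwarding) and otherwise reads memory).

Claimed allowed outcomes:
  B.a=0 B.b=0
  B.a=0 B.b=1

missing: B.a=2 B.b=1

outcome vector order: (B.a,B.b)
under TSO → 00; 01; 21
TSO∖claimed = {21}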